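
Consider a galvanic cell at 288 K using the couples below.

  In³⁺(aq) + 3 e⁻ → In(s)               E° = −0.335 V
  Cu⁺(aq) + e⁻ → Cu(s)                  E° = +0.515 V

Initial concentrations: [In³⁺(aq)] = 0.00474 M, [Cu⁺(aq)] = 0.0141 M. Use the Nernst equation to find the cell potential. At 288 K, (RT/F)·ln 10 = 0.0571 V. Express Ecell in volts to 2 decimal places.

Cu⁺/Cu is reduced (cathode, E° = +0.515 V) and In³⁺/In is oxidized (anode).
E°cell = +0.515 − (−0.335) = +0.850 V, with n = 3 electrons transferred.
For the overall reaction 3 Cu⁺(aq) + In(s) → 3 Cu(s) + In³⁺(aq), Q = [In³⁺(aq)] / [Cu⁺(aq)]^3 = 1.69×10^3, giving log Q = 3.228.
Applying E = E° − (RT ln10/nF)·log Q gives +0.850 − (0.0571/3)(3.228) = +0.79 V.

+0.79 V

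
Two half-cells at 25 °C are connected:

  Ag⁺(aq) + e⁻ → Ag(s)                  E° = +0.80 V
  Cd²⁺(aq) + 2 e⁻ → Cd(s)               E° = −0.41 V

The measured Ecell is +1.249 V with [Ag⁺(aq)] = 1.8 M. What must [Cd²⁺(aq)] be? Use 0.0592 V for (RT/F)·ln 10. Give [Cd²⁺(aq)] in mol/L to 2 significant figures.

0.16 M

Ag⁺/Ag is the cathode (higher E°); E°cell = +0.80 − (−0.41) = +1.21 V with n = 2.
Since E = E° − (0.0592/n)·log Q, log Q = n(E° − E)/0.0592 = −1.318.
Balancing electrons gives 2 Ag⁺(aq) + Cd(s) → 2 Ag(s) + Cd²⁺(aq); thus Q = [Cd²⁺(aq)] / [Ag⁺(aq)]^2.
Isolating [Cd²⁺(aq)] in Q = 10^{−1.318} yields log [Cd²⁺(aq)] = −0.807, i.e. 0.16 M.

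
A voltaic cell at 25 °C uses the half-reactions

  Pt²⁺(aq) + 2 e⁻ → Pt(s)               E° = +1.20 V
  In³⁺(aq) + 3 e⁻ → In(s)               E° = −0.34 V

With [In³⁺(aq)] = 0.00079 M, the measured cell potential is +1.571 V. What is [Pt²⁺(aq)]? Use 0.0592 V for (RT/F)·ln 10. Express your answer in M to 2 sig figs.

Pt²⁺/Pt is the cathode (higher E°); E°cell = +1.20 − (−0.34) = +1.54 V with n = 6.
Since E = E° − (0.0592/n)·log Q, log Q = n(E° − E)/0.0592 = −3.142.
Balancing electrons gives 3 Pt²⁺(aq) + 2 In(s) → 3 Pt(s) + 2 In³⁺(aq); thus Q = [In³⁺(aq)]^2 / [Pt²⁺(aq)]^3.
Isolating [Pt²⁺(aq)] in Q = 10^{−3.142} yields log [Pt²⁺(aq)] = −1.021, i.e. 0.095 M.

0.095 M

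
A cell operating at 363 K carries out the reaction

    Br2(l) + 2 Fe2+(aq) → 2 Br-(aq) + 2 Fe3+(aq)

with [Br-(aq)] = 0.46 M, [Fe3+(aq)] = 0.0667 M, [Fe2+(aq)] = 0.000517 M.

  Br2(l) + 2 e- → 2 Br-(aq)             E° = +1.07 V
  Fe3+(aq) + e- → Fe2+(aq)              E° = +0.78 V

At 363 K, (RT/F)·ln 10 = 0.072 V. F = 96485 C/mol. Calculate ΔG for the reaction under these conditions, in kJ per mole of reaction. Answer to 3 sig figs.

The standard cell potential is +1.07 − (+0.78) = +0.29 V, with n = 2 electrons in the balanced equation.
The reaction quotient is ([Br-(aq)]^2·[Fe3+(aq)]^2) / [Fe2+(aq)]^2 = 3.52×10^3; by Nernst, E = +0.29 − (0.072/2)(3.547) = +0.1623 V.
Then ΔG = −nFE = −2 × 96485 × +0.1623 J/mol = −31.3 kJ/mol.

−31.3 kJ/mol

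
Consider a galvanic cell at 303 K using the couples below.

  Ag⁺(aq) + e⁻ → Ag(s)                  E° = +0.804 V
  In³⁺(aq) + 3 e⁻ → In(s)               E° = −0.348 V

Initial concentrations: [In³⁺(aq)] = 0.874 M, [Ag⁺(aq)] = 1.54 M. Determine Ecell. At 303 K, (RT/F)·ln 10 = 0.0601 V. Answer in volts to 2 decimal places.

The Ag⁺/Ag couple has the more positive E°, so it is the cathode; In³⁺/In is the anode.
E°cell = E°cat − E°an = +0.804 − (−0.348) = +1.152 V; n = 3.
The balanced reaction is 3 Ag⁺(aq) + In(s) → 3 Ag(s) + In³⁺(aq), so Q = [In³⁺(aq)] / [Ag⁺(aq)]^3 = 0.239 and log Q = −0.621.
E = E° − (0.0601/n)·log Q = +1.152 − (0.0601/3)(−0.621) = +1.16 V.

+1.16 V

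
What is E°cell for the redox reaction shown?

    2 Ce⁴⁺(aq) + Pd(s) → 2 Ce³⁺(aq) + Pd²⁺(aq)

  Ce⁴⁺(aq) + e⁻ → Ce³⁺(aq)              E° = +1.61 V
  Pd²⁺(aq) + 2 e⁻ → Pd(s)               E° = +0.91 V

Ce⁴⁺(aq) gains electrons, so the Ce⁴⁺/Ce³⁺ couple is the cathode; the Pd²⁺/Pd couple is the anode.
E°cell = E°(cathode) − E°(anode) = +1.61 − (+0.91) = +0.70 V.
The positive value indicates the reaction is spontaneous as written.

+0.70 V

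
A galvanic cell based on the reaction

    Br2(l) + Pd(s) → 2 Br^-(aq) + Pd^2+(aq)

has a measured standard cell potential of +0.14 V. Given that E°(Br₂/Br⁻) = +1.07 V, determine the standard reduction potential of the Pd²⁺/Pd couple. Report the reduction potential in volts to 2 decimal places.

In the reaction as written the Br₂/Br⁻ couple is reduced (cathode) and Pd²⁺/Pd is oxidized (anode), so E°cell = E°(Br₂/Br⁻) − E°(Pd²⁺/Pd).
E°(Pd²⁺/Pd) = E°(cathode) − E°cell = +1.07 − (+0.14) = +0.93 V.

+0.93 V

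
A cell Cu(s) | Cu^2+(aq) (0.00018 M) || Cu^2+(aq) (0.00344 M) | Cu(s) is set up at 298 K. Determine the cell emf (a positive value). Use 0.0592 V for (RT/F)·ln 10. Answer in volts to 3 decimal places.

0.038 V

For a concentration cell E°cell = 0, since both electrodes use the same couple.
The compartment with the higher Cu^2+(aq) concentration (0.00344 M) acts as the cathode; ions are reduced there and produced at the dilute (0.00018 M) anode.
With n = 2, Ecell = −(0.0592/2)·log([dilute]/[conc]) = −(0.0592/2)·log(0.00018/0.00344) = +0.038 V.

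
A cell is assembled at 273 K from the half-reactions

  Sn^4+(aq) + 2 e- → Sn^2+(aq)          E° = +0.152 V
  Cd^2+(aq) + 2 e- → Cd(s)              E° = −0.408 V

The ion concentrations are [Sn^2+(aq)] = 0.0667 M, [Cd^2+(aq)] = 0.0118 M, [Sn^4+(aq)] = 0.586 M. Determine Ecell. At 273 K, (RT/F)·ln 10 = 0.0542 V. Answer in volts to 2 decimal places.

+0.64 V

Since E°(Sn⁴⁺/Sn²⁺) > E°(Cd²⁺/Cd), Sn⁴⁺/Sn²⁺ serves as the cathode.
E°cell = E°cat − E°an = +0.152 − (−0.408) = +0.560 V; n = 2.
Balancing gives Sn^4+(aq) + Cd(s) → Sn^2+(aq) + Cd^2+(aq); hence Q = ([Sn^2+(aq)]·[Cd^2+(aq)]) / [Sn^4+(aq)] = 0.00134 (log Q = −2.872).
By the Nernst equation, E = +0.560 − (0.0542/2)·(−2.872) = +0.64 V.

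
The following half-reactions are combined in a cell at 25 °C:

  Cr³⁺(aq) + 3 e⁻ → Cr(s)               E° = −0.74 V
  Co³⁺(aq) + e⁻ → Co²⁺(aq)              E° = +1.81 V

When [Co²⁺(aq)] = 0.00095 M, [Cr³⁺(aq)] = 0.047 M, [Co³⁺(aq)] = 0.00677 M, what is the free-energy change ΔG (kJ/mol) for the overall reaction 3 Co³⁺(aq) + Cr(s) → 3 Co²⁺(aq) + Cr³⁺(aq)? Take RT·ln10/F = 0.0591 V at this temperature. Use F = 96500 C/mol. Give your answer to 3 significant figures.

With Co³⁺/Co²⁺ reduced at the cathode, E°cell = +1.81 − (−0.74) = +2.55 V and n = 3.
The reaction quotient is ([Co²⁺(aq)]^3·[Cr³⁺(aq)]) / [Co³⁺(aq)]^3 = 0.00013; by Nernst, E = +2.55 − (0.0591/3)(−3.886) = +2.6266 V.
Then ΔG = −nFE = −3 × 96500 × +2.6266 J/mol = −760 kJ/mol.

−760 kJ/mol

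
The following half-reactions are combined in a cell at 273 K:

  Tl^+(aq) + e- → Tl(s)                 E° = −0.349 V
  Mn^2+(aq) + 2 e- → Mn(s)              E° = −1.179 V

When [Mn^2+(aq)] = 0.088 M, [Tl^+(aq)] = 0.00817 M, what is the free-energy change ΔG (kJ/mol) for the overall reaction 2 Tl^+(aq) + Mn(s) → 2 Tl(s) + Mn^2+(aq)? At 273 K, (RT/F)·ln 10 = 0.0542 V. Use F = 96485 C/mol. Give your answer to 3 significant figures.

−144 kJ/mol

With Tl⁺/Tl reduced at the cathode, E°cell = −0.349 − (−1.179) = +0.830 V and n = 2.
Here Q = [Mn^2+(aq)] / [Tl^+(aq)]^2 = 1.32×10^3 (log Q = 3.120), giving E = +0.830 − (0.0542/2)·(3.120) = +0.7454 V.
ΔG = −nFE = −(2)(96485)(+0.7454) J/mol = −144 kJ/mol.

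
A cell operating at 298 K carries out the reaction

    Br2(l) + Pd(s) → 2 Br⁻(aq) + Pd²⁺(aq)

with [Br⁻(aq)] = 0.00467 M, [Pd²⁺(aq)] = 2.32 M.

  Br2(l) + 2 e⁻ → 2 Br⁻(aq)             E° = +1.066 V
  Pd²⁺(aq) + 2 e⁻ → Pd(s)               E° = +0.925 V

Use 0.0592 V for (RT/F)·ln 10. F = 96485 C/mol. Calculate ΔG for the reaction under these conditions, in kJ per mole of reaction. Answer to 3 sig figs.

With Br₂/Br⁻ reduced at the cathode, E°cell = +1.066 − (+0.925) = +0.141 V and n = 2.
Q = [Br⁻(aq)]^2·[Pd²⁺(aq)] = 5.06×10^−5, so log Q = −4.296 and E = +0.141 − (0.0592/2)(−4.296) = +0.2682 V.
ΔG = −nFE = −(2)(96485)(+0.2682) J/mol = −51.8 kJ/mol.

−51.8 kJ/mol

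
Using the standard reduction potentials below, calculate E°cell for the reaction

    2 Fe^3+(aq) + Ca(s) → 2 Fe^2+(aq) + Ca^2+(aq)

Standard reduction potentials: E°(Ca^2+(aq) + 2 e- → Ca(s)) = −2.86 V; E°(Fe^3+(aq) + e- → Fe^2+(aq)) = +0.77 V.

+3.63 V

In the reaction as written, Fe^3+(aq) is reduced (cathode) and Ca^2+(aq) is produced by oxidation at the anode.
E°cell = E°(cathode) − E°(anode) = +0.77 − (−2.86) = +3.63 V.
The positive value indicates the reaction is spontaneous as written.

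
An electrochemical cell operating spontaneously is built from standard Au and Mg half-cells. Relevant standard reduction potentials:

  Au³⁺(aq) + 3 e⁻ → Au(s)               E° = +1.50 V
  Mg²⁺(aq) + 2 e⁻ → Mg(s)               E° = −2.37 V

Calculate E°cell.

+3.87 V

The Au³⁺/Au couple has the higher E°, so Au ion is reduced (cathode) and Mg is oxidized (anode).
E°cell = E°(cathode) − E°(anode) = +1.50 − (−2.37) = +3.87 V.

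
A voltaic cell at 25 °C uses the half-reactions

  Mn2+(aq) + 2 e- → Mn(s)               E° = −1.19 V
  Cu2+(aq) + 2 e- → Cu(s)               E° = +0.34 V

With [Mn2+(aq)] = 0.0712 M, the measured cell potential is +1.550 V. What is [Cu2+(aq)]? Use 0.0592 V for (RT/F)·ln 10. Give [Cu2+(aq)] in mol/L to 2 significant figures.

With Cu²⁺/Cu at the cathode and Mn²⁺/Mn at the anode, E°cell = +0.34 − (−1.19) = +1.53 V (n = 2).
Since E = E° − (0.0592/n)·log Q, log Q = n(E° − E)/0.0592 = −0.676.
The balanced reaction is Cu2+(aq) + Mn(s) → Cu(s) + Mn2+(aq), so Q = [Mn2+(aq)] / [Cu2+(aq)].
Isolating [Cu2+(aq)] in Q = 10^{−0.676} yields log [Cu2+(aq)] = −0.472, i.e. 0.34 M.

0.34 M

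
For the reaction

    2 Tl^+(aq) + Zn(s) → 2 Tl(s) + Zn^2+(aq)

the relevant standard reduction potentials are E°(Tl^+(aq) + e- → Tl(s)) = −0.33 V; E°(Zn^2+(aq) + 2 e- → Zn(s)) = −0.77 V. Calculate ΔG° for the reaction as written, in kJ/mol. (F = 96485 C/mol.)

−84.9 kJ/mol

In the reaction as written Tl^+(aq) is reduced, so the Tl⁺/Tl couple is the cathode and Zn²⁺/Zn is the anode.
E°cell = −0.33 − (−0.77) = +0.44 V; balancing electrons gives n = 2.
ΔG° = −nFE°cell = −(2)(96485)(+0.44) J/mol = −84.9 kJ/mol.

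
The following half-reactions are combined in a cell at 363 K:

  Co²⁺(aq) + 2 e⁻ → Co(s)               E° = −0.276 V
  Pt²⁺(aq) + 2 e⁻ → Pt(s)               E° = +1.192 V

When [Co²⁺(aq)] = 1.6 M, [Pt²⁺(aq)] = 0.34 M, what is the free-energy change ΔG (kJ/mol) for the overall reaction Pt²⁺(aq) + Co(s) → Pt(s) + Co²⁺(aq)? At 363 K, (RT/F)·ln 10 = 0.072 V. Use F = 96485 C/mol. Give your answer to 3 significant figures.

E°cell = +1.192 − (−0.276) = +1.468 V; the balanced reaction transfers n = 2 electrons.
The reaction quotient is [Co²⁺(aq)] / [Pt²⁺(aq)] = 4.71; by Nernst, E = +1.468 − (0.072/2)(0.673) = +1.4438 V.
Finally ΔG = −nFE = −(2)(96485 C/mol)(+1.4438 V) = −279 kJ/mol.

−279 kJ/mol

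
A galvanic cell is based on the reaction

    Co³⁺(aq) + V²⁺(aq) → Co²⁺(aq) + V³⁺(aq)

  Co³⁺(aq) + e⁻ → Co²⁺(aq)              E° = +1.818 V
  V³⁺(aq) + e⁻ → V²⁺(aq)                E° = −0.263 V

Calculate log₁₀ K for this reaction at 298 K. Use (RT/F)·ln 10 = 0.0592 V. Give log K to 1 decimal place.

The Co³⁺/Co²⁺ couple is reduced (cathode); E°cell = +1.818 − (−0.263) = +2.081 V with n = 1.
At equilibrium E = 0, so log K = nE°cell / 0.0592 = (1)(+2.081) / 0.0592 = 35.2.

log K = 35.2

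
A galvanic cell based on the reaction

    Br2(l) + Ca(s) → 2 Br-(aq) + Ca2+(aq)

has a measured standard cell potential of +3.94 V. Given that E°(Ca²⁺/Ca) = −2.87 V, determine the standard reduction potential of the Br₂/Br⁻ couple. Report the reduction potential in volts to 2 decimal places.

In the reaction as written the Br₂/Br⁻ couple is reduced (cathode) and Ca²⁺/Ca is oxidized (anode), so E°cell = E°(Br₂/Br⁻) − E°(Ca²⁺/Ca).
E°(Br₂/Br⁻) = E°cell + E°(anode) = +3.94 + (−2.87) = +1.07 V.

+1.07 V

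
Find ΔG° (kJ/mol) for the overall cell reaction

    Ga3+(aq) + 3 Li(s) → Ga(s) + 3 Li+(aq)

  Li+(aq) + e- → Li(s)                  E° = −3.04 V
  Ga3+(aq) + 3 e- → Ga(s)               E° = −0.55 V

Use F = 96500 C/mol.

−721 kJ/mol

In the reaction as written Ga3+(aq) is reduced, so the Ga³⁺/Ga couple is the cathode and Li⁺/Li is the anode.
E°cell = −0.55 − (−3.04) = +2.49 V; balancing electrons gives n = 3.
ΔG° = −nFE°cell = −(3)(96500)(+2.49) J/mol = −721 kJ/mol.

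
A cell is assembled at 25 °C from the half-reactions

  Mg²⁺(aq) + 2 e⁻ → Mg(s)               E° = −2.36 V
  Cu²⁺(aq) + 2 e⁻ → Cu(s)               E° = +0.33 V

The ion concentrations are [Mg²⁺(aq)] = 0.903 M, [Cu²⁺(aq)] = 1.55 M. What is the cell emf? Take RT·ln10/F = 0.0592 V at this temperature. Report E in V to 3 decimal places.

Cu²⁺/Cu is reduced (cathode, E° = +0.33 V) and Mg²⁺/Mg is oxidized (anode).
The standard potential is +0.33 − (−2.36) = +2.69 V and the balanced reaction transfers n = 2 electrons.
Balancing gives Cu²⁺(aq) + Mg(s) → Cu(s) + Mg²⁺(aq); hence Q = [Mg²⁺(aq)] / [Cu²⁺(aq)] = 0.583 (log Q = −0.235).
By the Nernst equation, E = +2.69 − (0.0592/2)·(−0.235) = +2.697 V.

+2.697 V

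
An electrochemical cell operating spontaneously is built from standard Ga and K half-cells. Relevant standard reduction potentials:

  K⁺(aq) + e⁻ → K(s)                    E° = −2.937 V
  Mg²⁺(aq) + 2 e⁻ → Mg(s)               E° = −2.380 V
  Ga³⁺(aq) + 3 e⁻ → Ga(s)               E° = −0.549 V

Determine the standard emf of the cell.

Of the two couples in this cell, the one with the more positive reduction potential is reduced at the cathode: here that is Ga³⁺/Ga (−0.549 V); K⁺/K (−2.937 V) is the anode.
E°cell = E°(cathode) − E°(anode) = −0.549 − (−2.937) = +2.388 V.

+2.388 V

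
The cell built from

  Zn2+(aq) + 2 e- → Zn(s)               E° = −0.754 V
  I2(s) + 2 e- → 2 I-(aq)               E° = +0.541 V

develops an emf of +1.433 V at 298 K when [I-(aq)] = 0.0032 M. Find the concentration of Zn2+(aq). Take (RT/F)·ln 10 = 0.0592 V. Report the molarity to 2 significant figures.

2.1 M

With I₂/I⁻ at the cathode and Zn²⁺/Zn at the anode, E°cell = +0.541 − (−0.754) = +1.295 V (n = 2).
From the Nernst equation, log Q = n(E° − E)/0.0592 = 2·(+1.295 − (+1.433))/0.0592 = −4.662.
The balanced reaction is I2(s) + Zn(s) → 2 I-(aq) + Zn2+(aq), so Q = [I-(aq)]^2·[Zn2+(aq)].
Substituting the known concentrations and solving, log [Zn2+(aq)] = 0.328 and [Zn2+(aq)] = 2.1 M.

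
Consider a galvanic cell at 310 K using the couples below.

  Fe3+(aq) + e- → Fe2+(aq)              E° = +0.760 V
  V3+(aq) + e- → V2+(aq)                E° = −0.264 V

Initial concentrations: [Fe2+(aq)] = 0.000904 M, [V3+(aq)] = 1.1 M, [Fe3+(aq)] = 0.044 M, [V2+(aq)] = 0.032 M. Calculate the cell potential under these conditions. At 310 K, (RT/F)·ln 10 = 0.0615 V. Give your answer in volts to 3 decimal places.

Since E°(Fe³⁺/Fe²⁺) > E°(V³⁺/V²⁺), Fe³⁺/Fe²⁺ serves as the cathode.
E°cell = +0.760 − (−0.264) = +1.024 V, with n = 1 electron transferred.
The balanced reaction is Fe3+(aq) + V2+(aq) → Fe2+(aq) + V3+(aq), so Q = ([Fe2+(aq)]·[V3+(aq)]) / ([Fe3+(aq)]·[V2+(aq)]) = 0.706 and log Q = −0.151.
E = E° − (0.0615/n)·log Q = +1.024 − (0.0615/1)(−0.151) = +1.033 V.

+1.033 V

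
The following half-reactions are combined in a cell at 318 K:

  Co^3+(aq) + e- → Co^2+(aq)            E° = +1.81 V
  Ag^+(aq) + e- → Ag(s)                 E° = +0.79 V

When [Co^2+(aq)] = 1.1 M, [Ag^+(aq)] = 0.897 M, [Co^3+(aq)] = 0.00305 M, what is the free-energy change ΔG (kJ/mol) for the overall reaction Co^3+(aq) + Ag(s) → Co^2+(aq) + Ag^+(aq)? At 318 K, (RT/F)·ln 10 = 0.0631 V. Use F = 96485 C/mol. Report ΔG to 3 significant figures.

E°cell = +1.81 − (+0.79) = +1.02 V; the balanced reaction transfers n = 1 electron.
Q = ([Co^2+(aq)]·[Ag^+(aq)]) / [Co^3+(aq)] = 324, so log Q = 2.510 and E = +1.02 − (0.0631/1)(2.510) = +0.8616 V.
Then ΔG = −nFE = −1 × 96485 × +0.8616 J/mol = −83.1 kJ/mol.

−83.1 kJ/mol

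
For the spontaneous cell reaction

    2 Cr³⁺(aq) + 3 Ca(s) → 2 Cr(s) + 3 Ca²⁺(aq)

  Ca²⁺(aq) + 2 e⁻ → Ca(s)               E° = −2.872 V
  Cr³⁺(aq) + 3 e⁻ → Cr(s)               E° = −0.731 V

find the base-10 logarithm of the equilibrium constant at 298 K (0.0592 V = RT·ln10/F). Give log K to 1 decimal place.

The Cr³⁺/Cr couple is reduced (cathode); E°cell = −0.731 − (−2.872) = +2.141 V with n = 6.
At equilibrium E = 0, so log K = nE°cell / 0.0592 = (6)(+2.141) / 0.0592 = 217.0.

log K = 217.0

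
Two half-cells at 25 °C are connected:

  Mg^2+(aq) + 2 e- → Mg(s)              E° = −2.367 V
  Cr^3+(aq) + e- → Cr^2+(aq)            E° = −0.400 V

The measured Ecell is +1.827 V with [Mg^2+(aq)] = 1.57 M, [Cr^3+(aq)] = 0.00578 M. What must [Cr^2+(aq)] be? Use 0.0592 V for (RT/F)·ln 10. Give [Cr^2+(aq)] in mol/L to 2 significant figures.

1.1 M

With Cr³⁺/Cr²⁺ at the cathode and Mg²⁺/Mg at the anode, E°cell = −0.400 − (−2.367) = +1.967 V (n = 2).
Since E = E° − (0.0592/n)·log Q, log Q = n(E° − E)/0.0592 = 4.730.
Balancing electrons gives 2 Cr^3+(aq) + Mg(s) → 2 Cr^2+(aq) + Mg^2+(aq); thus Q = ([Cr^2+(aq)]^2·[Mg^2+(aq)]) / [Cr^3+(aq)]^2.
Solving for the unknown gives log [Cr^2+(aq)] = 0.029, so [Cr^2+(aq)] ≈ 1.1 M.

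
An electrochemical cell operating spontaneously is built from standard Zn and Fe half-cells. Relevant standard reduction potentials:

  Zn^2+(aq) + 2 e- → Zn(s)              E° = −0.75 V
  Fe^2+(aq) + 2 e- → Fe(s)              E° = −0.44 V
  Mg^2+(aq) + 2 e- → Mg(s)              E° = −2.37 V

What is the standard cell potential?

+0.31 V

The Fe²⁺/Fe couple has the higher E°, so Fe ion is reduced (cathode) and Zn is oxidized (anode).
E°cell = E°(cathode) − E°(anode) = −0.44 − (−0.75) = +0.31 V.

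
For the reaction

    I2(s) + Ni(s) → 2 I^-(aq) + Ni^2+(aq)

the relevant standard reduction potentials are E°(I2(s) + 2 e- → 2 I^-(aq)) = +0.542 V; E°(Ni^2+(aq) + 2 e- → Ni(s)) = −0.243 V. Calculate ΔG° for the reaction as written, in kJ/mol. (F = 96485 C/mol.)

In the reaction as written I2(s) is reduced, so the I₂/I⁻ couple is the cathode and Ni²⁺/Ni is the anode.
E°cell = +0.542 − (−0.243) = +0.785 V; balancing electrons gives n = 2.
ΔG° = −nFE°cell = −(2)(96485)(+0.785) J/mol = −151 kJ/mol.

−151 kJ/mol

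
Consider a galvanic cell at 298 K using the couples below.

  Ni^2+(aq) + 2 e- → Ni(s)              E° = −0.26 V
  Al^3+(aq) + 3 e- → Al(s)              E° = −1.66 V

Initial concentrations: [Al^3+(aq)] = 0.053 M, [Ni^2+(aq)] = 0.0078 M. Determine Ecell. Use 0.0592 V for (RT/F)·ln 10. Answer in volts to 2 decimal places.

+1.36 V

The Ni²⁺/Ni couple has the more positive E°, so it is the cathode; Al³⁺/Al is the anode.
E°cell = −0.26 − (−1.66) = +1.40 V, with n = 6 electrons transferred.
For the overall reaction 3 Ni^2+(aq) + 2 Al(s) → 3 Ni(s) + 2 Al^3+(aq), Q = [Al^3+(aq)]^2 / [Ni^2+(aq)]^3 = 5.92×10^3, giving log Q = 3.772.
E = E° − (0.0592/n)·log Q = +1.40 − (0.0592/6)(3.772) = +1.36 V.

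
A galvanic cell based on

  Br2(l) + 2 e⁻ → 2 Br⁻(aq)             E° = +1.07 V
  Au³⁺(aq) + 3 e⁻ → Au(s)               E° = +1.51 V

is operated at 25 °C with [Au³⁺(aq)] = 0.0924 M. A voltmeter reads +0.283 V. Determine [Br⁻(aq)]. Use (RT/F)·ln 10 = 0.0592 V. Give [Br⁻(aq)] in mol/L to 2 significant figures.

0.0049 M

The Au³⁺/Au couple has the larger reduction potential, so it is the cathode: E°cell = +1.51 − (+1.07) = +0.44 V and n = 6.
Rearranging E = E° − (0.0592/n)·log Q gives log Q = 6(+0.44 − (+0.283))/0.0592 = 15.912.
For 2 Au³⁺(aq) + 6 Br⁻(aq) → 2 Au(s) + 3 Br2(l), the reaction quotient is Q = 1 / ([Au³⁺(aq)]^2·[Br⁻(aq)]^6).
Solving for the unknown gives log [Br⁻(aq)] = −2.307, so [Br⁻(aq)] ≈ 0.0049 M.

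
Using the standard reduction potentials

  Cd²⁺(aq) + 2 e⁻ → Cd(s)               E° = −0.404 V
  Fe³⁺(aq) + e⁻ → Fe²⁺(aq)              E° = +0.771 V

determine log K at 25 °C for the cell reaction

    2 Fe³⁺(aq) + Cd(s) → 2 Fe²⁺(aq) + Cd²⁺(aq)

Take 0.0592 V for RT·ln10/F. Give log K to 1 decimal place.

The Fe³⁺/Fe²⁺ couple is reduced (cathode); E°cell = +0.771 − (−0.404) = +1.175 V with n = 2.
At equilibrium E = 0, so log K = nE°cell / 0.0592 = (2)(+1.175) / 0.0592 = 39.7.

log K = 39.7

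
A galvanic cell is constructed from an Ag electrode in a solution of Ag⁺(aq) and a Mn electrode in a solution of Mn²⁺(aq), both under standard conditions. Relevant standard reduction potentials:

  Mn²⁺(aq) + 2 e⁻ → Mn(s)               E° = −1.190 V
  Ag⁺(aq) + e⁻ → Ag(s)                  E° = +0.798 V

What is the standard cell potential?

+1.988 V

Of the two couples in this cell, the one with the more positive reduction potential is reduced at the cathode: here that is Ag⁺/Ag (+0.798 V); Mn²⁺/Mn (−1.190 V) is the anode.
E°cell = E°(cathode) − E°(anode) = +0.798 − (−1.190) = +1.988 V.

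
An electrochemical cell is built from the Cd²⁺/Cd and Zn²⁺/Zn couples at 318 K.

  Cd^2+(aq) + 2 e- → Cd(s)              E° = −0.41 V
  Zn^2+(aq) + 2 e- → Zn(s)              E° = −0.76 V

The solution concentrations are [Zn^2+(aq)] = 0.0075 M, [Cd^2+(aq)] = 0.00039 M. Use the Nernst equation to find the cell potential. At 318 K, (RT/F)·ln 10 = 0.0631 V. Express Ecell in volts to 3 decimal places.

The Cd²⁺/Cd couple has the more positive E°, so it is the cathode; Zn²⁺/Zn is the anode.
The standard potential is −0.41 − (−0.76) = +0.35 V and the balanced reaction transfers n = 2 electrons.
The balanced reaction is Cd^2+(aq) + Zn(s) → Cd(s) + Zn^2+(aq), so Q = [Zn^2+(aq)] / [Cd^2+(aq)] = 19.2 and log Q = 1.284.
E = E° − (0.0631/n)·log Q = +0.35 − (0.0631/2)(1.284) = +0.309 V.

+0.309 V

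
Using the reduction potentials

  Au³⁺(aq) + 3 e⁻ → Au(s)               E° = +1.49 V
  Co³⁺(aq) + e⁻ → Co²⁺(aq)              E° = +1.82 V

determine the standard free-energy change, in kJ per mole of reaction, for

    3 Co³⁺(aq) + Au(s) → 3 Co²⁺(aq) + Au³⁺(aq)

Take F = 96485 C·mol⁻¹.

In the reaction as written Co³⁺(aq) is reduced, so the Co³⁺/Co²⁺ couple is the cathode and Au³⁺/Au is the anode.
E°cell = +1.82 − (+1.49) = +0.33 V; balancing electrons gives n = 3.
ΔG° = −nFE°cell = −(3)(96485)(+0.33) J/mol = −95.5 kJ/mol.

−95.5 kJ/mol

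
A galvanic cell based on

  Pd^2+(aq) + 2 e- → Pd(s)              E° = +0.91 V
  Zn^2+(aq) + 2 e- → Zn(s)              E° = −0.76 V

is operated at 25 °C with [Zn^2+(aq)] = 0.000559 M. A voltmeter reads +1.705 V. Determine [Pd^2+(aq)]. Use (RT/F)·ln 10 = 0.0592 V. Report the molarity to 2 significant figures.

With Pd²⁺/Pd at the cathode and Zn²⁺/Zn at the anode, E°cell = +0.91 − (−0.76) = +1.67 V (n = 2).
Rearranging E = E° − (0.0592/n)·log Q gives log Q = 2(+1.67 − (+1.705))/0.0592 = −1.182.
For Pd^2+(aq) + Zn(s) → Pd(s) + Zn^2+(aq), the reaction quotient is Q = [Zn^2+(aq)] / [Pd^2+(aq)].
Solving for the unknown gives log [Pd^2+(aq)] = −2.071, so [Pd^2+(aq)] ≈ 0.0085 M.

0.0085 M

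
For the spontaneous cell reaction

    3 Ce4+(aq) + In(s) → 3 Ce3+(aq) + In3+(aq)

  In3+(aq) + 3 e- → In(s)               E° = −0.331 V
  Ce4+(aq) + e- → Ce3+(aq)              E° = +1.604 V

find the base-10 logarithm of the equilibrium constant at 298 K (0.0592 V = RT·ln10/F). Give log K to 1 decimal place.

log K = 98.1

The Ce⁴⁺/Ce³⁺ couple is reduced (cathode); E°cell = +1.604 − (−0.331) = +1.935 V with n = 3.
At equilibrium E = 0, so log K = nE°cell / 0.0592 = (3)(+1.935) / 0.0592 = 98.1.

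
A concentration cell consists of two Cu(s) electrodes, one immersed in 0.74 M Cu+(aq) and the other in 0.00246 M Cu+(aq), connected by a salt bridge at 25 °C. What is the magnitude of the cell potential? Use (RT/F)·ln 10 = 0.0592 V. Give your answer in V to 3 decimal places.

0.147 V

For a concentration cell E°cell = 0, since both electrodes use the same couple.
The compartment with the higher Cu+(aq) concentration (0.74 M) acts as the cathode; ions are reduced there and produced at the dilute (0.00246 M) anode.
With n = 1, Ecell = −(0.0592/1)·log([dilute]/[conc]) = −(0.0592/1)·log(0.00246/0.74) = +0.147 V.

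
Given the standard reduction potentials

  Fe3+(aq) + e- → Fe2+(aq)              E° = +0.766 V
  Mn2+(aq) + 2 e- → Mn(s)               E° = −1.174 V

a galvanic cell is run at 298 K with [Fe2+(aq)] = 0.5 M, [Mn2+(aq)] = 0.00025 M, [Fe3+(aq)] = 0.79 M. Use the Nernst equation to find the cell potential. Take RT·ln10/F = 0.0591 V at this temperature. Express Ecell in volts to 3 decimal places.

+2.058 V

Fe³⁺/Fe²⁺ is reduced (cathode, E° = +0.766 V) and Mn²⁺/Mn is oxidized (anode).
E°cell = +0.766 − (−1.174) = +1.940 V, with n = 2 electrons transferred.
For the overall reaction 2 Fe3+(aq) + Mn(s) → 2 Fe2+(aq) + Mn2+(aq), Q = ([Fe2+(aq)]^2·[Mn2+(aq)]) / [Fe3+(aq)]^2 = 0.0001, giving log Q = −3.999.
E = E° − (0.0591/n)·log Q = +1.940 − (0.0591/2)(−3.999) = +2.058 V.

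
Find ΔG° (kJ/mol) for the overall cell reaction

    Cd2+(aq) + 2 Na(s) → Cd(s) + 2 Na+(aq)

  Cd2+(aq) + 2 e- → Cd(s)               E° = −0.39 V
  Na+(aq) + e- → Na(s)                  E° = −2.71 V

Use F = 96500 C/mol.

−448 kJ/mol

In the reaction as written Cd2+(aq) is reduced, so the Cd²⁺/Cd couple is the cathode and Na⁺/Na is the anode.
E°cell = −0.39 − (−2.71) = +2.32 V; balancing electrons gives n = 2.
ΔG° = −nFE°cell = −(2)(96500)(+2.32) J/mol = −448 kJ/mol.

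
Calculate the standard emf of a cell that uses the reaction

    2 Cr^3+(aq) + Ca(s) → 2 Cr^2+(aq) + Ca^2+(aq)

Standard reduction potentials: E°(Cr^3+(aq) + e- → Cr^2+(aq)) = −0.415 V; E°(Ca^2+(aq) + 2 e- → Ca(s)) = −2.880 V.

In the reaction as written, Cr^3+(aq) is reduced (cathode) and Ca^2+(aq) is produced by oxidation at the anode.
E°cell = E°(cathode) − E°(anode) = −0.415 − (−2.880) = +2.465 V.

+2.465 V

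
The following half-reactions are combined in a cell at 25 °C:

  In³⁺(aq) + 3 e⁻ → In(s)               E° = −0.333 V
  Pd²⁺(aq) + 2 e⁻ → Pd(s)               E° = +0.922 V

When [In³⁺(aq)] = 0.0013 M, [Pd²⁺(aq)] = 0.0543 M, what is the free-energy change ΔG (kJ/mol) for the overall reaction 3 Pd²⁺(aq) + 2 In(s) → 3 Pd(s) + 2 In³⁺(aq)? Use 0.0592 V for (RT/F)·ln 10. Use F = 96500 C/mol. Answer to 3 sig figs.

−738 kJ/mol

E°cell = +0.922 − (−0.333) = +1.255 V; the balanced reaction transfers n = 6 electrons.
The reaction quotient is [In³⁺(aq)]^2 / [Pd²⁺(aq)]^3 = 0.0106; by Nernst, E = +1.255 − (0.0592/6)(−1.977) = +1.2745 V.
Then ΔG = −nFE = −6 × 96500 × +1.2745 J/mol = −738 kJ/mol.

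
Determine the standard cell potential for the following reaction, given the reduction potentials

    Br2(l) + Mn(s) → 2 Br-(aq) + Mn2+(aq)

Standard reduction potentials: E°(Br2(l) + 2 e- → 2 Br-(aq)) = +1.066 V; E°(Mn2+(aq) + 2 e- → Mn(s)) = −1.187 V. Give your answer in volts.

+2.253 V

Br2(l) gains electrons, so the Br₂/Br⁻ couple is the cathode; the Mn²⁺/Mn couple is the anode.
E°cell = E°(cathode) − E°(anode) = +1.066 − (−1.187) = +2.253 V.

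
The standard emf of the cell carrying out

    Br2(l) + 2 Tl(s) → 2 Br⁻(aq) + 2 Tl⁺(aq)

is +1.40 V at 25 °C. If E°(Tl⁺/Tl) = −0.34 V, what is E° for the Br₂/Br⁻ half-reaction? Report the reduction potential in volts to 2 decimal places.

In the reaction as written the Br₂/Br⁻ couple is reduced (cathode) and Tl⁺/Tl is oxidized (anode), so E°cell = E°(Br₂/Br⁻) − E°(Tl⁺/Tl).
E°(Br₂/Br⁻) = E°cell + E°(anode) = +1.40 + (−0.34) = +1.06 V.

+1.06 V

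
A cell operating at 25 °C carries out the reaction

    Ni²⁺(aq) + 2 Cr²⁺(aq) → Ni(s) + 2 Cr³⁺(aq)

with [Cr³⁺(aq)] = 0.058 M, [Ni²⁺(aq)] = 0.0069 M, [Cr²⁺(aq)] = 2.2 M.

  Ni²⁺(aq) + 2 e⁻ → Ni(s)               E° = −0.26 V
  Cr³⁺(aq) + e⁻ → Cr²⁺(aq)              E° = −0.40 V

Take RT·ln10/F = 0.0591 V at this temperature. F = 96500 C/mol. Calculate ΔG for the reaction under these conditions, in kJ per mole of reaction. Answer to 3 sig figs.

−32.7 kJ/mol

E°cell = −0.26 − (−0.40) = +0.14 V; the balanced reaction transfers n = 2 electrons.
Here Q = [Cr³⁺(aq)]^2 / ([Ni²⁺(aq)]·[Cr²⁺(aq)]^2) = 0.101 (log Q = −0.997), giving E = +0.14 − (0.0591/2)·(−0.997) = +0.1695 V.
Then ΔG = −nFE = −2 × 96500 × +0.1695 J/mol = −32.7 kJ/mol.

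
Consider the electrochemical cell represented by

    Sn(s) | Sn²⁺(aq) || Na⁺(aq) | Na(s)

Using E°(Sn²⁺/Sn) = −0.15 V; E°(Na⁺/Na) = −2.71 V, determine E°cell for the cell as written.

−2.56 V

By convention the left-hand electrode in cell notation is the anode (oxidation) and the right-hand electrode is the cathode (reduction).
E°cell = E°(right) − E°(left) = −2.71 − (−0.15) = −2.56 V.
The negative sign shows that, as written, the cell would require an external voltage to drive the reaction.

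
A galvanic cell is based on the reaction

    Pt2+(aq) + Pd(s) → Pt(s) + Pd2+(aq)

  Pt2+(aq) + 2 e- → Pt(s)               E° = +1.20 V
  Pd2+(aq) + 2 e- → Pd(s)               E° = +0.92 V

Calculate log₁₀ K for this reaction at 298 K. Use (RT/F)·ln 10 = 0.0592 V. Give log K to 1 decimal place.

The Pt²⁺/Pt couple is reduced (cathode); E°cell = +1.20 − (+0.92) = +0.28 V with n = 2.
At equilibrium E = 0, so log K = nE°cell / 0.0592 = (2)(+0.28) / 0.0592 = 9.5.

log K = 9.5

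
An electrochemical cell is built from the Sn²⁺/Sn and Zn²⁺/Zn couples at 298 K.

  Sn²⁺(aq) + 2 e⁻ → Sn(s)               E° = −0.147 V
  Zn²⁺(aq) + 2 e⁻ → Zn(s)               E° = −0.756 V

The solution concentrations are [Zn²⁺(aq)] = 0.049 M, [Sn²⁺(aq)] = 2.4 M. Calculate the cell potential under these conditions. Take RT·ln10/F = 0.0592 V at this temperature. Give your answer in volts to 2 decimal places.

+0.66 V

The Sn²⁺/Sn couple has the more positive E°, so it is the cathode; Zn²⁺/Zn is the anode.
E°cell = E°cat − E°an = −0.147 − (−0.756) = +0.609 V; n = 2.
Balancing gives Sn²⁺(aq) + Zn(s) → Sn(s) + Zn²⁺(aq); hence Q = [Zn²⁺(aq)] / [Sn²⁺(aq)] = 0.0204 (log Q = −1.690).
Applying E = E° − (RT ln10/nF)·log Q gives +0.609 − (0.0592/2)(−1.690) = +0.66 V.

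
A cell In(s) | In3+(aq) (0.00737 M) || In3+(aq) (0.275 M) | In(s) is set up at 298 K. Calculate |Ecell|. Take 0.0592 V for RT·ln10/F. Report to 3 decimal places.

For a concentration cell E°cell = 0, since both electrodes use the same couple.
The compartment with the higher In3+(aq) concentration (0.275 M) acts as the cathode; ions are reduced there and produced at the dilute (0.00737 M) anode.
With n = 3, Ecell = −(0.0592/3)·log([dilute]/[conc]) = −(0.0592/3)·log(0.00737/0.275) = +0.031 V.

0.031 V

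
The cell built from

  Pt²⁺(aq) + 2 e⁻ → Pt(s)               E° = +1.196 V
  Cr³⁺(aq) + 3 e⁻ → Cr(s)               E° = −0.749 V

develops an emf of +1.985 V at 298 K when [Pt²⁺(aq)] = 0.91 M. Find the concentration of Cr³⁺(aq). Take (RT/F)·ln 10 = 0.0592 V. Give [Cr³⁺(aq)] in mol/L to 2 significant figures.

0.0082 M

The Pt²⁺/Pt couple has the larger reduction potential, so it is the cathode: E°cell = +1.196 − (−0.749) = +1.945 V and n = 6.
From the Nernst equation, log Q = n(E° − E)/0.0592 = 6·(+1.945 − (+1.985))/0.0592 = −4.054.
Balancing electrons gives 3 Pt²⁺(aq) + 2 Cr(s) → 3 Pt(s) + 2 Cr³⁺(aq); thus Q = [Cr³⁺(aq)]^2 / [Pt²⁺(aq)]^3.
Substituting the known concentrations and solving, log [Cr³⁺(aq)] = −2.088 and [Cr³⁺(aq)] = 0.0082 M.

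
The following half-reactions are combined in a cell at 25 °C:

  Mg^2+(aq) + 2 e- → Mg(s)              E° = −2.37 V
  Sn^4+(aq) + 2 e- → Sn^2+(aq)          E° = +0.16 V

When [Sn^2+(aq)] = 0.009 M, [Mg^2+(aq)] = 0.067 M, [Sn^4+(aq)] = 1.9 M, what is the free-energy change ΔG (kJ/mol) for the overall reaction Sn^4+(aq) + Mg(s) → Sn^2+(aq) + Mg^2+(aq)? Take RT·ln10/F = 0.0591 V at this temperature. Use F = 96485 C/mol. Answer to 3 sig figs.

−508 kJ/mol

With Sn⁴⁺/Sn²⁺ reduced at the cathode, E°cell = +0.16 − (−2.37) = +2.53 V and n = 2.
Here Q = ([Sn^2+(aq)]·[Mg^2+(aq)]) / [Sn^4+(aq)] = 0.000317 (log Q = −3.498), giving E = +2.53 − (0.0591/2)·(−3.498) = +2.6334 V.
Then ΔG = −nFE = −2 × 96485 × +2.6334 J/mol = −508 kJ/mol.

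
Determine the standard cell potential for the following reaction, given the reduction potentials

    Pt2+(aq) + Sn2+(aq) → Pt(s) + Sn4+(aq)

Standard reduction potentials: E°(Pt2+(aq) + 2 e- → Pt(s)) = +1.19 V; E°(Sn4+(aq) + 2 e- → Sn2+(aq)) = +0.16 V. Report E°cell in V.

+1.03 V

Pt2+(aq) gains electrons, so the Pt²⁺/Pt couple is the cathode; the Sn⁴⁺/Sn²⁺ couple is the anode.
E°cell = E°(cathode) − E°(anode) = +1.19 − (+0.16) = +1.03 V.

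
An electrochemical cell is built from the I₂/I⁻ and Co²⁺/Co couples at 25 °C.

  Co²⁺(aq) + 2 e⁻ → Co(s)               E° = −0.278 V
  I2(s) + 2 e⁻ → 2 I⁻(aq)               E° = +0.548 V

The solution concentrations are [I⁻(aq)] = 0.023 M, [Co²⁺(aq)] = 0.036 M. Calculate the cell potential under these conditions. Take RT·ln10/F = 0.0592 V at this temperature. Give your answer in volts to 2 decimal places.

+0.97 V

Since E°(I₂/I⁻) > E°(Co²⁺/Co), I₂/I⁻ serves as the cathode.
E°cell = +0.548 − (−0.278) = +0.826 V, with n = 2 electrons transferred.
The balanced reaction is I2(s) + Co(s) → 2 I⁻(aq) + Co²⁺(aq), so Q = [I⁻(aq)]^2·[Co²⁺(aq)] = 1.9×10^−5 and log Q = −4.720.
E = E° − (0.0592/n)·log Q = +0.826 − (0.0592/2)(−4.720) = +0.97 V.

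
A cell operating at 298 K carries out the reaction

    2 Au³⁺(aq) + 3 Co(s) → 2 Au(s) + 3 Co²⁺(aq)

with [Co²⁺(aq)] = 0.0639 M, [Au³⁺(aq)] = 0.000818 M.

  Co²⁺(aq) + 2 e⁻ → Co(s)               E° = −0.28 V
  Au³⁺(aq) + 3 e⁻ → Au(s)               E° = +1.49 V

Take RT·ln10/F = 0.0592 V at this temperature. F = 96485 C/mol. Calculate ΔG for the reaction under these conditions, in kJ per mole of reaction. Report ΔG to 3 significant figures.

E°cell = +1.49 − (−0.28) = +1.77 V; the balanced reaction transfers n = 6 electrons.
Here Q = [Co²⁺(aq)]^3 / [Au³⁺(aq)]^2 = 390 (log Q = 2.591), giving E = +1.77 − (0.0592/6)·(2.591) = +1.7444 V.
ΔG = −nFE = −(6)(96485)(+1.7444) J/mol = −1010 kJ/mol.

−1010 kJ/mol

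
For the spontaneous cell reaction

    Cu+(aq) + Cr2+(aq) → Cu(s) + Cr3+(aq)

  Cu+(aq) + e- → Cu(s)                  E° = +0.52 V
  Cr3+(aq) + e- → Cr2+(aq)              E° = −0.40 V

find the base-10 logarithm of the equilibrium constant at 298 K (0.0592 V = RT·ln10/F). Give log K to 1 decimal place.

log K = 15.5

The Cu⁺/Cu couple is reduced (cathode); E°cell = +0.52 − (−0.40) = +0.92 V with n = 1.
At equilibrium E = 0, so log K = nE°cell / 0.0592 = (1)(+0.92) / 0.0592 = 15.5.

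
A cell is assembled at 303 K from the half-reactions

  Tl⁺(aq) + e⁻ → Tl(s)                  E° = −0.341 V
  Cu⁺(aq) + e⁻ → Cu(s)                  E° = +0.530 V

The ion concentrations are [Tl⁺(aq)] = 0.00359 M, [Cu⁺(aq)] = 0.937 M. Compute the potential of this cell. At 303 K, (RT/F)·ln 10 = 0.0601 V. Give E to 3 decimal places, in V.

+1.016 V

The Cu⁺/Cu couple has the more positive E°, so it is the cathode; Tl⁺/Tl is the anode.
E°cell = E°cat − E°an = +0.530 − (−0.341) = +0.871 V; n = 1.
The balanced reaction is Cu⁺(aq) + Tl(s) → Cu(s) + Tl⁺(aq), so Q = [Tl⁺(aq)] / [Cu⁺(aq)] = 0.00383 and log Q = −2.417.
By the Nernst equation, E = +0.871 − (0.0601/1)·(−2.417) = +1.016 V.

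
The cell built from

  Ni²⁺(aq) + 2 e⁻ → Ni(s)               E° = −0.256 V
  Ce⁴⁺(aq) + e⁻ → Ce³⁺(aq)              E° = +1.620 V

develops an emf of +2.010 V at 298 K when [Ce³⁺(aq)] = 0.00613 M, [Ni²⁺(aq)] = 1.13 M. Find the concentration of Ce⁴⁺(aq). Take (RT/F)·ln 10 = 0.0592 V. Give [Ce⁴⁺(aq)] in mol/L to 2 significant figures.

1.2 M

Ce⁴⁺/Ce³⁺ is the cathode (higher E°); E°cell = +1.620 − (−0.256) = +1.876 V with n = 2.
Rearranging E = E° − (0.0592/n)·log Q gives log Q = 2(+1.876 − (+2.010))/0.0592 = −4.527.
For 2 Ce⁴⁺(aq) + Ni(s) → 2 Ce³⁺(aq) + Ni²⁺(aq), the reaction quotient is Q = ([Ce³⁺(aq)]^2·[Ni²⁺(aq)]) / [Ce⁴⁺(aq)]^2.
Solving for the unknown gives log [Ce⁴⁺(aq)] = 0.077, so [Ce⁴⁺(aq)] ≈ 1.2 M.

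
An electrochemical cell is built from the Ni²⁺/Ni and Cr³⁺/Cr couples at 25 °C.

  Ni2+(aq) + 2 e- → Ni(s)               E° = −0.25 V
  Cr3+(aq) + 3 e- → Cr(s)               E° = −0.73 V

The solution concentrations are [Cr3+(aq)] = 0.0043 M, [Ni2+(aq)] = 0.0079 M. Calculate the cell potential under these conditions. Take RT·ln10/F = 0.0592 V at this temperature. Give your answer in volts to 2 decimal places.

+0.46 V

The Ni²⁺/Ni couple has the more positive E°, so it is the cathode; Cr³⁺/Cr is the anode.
The standard potential is −0.25 − (−0.73) = +0.48 V and the balanced reaction transfers n = 6 electrons.
The balanced reaction is 3 Ni2+(aq) + 2 Cr(s) → 3 Ni(s) + 2 Cr3+(aq), so Q = [Cr3+(aq)]^2 / [Ni2+(aq)]^3 = 37.5 and log Q = 1.574.
By the Nernst equation, E = +0.48 − (0.0592/6)·(1.574) = +0.46 V.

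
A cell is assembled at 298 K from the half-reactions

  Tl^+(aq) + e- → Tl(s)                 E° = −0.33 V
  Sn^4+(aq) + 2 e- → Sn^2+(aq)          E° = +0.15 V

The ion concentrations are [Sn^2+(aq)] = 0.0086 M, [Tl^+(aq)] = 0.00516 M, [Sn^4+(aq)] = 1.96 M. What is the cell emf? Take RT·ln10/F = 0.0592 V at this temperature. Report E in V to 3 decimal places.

+0.685 V

Sn⁴⁺/Sn²⁺ is reduced (cathode, E° = +0.15 V) and Tl⁺/Tl is oxidized (anode).
E°cell = E°cat − E°an = +0.15 − (−0.33) = +0.48 V; n = 2.
The balanced reaction is Sn^4+(aq) + 2 Tl(s) → Sn^2+(aq) + 2 Tl^+(aq), so Q = ([Sn^2+(aq)]·[Tl^+(aq)]^2) / [Sn^4+(aq)] = 1.17×10^−7 and log Q = −6.932.
E = E° − (0.0592/n)·log Q = +0.48 − (0.0592/2)(−6.932) = +0.685 V.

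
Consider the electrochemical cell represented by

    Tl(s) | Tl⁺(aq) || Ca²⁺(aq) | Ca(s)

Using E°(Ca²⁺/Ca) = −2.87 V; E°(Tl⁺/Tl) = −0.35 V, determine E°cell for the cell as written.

By convention the left-hand electrode in cell notation is the anode (oxidation) and the right-hand electrode is the cathode (reduction).
E°cell = E°(right) − E°(left) = −2.87 − (−0.35) = −2.52 V.
The negative sign shows that, as written, the cell would require an external voltage to drive the reaction.

−2.52 V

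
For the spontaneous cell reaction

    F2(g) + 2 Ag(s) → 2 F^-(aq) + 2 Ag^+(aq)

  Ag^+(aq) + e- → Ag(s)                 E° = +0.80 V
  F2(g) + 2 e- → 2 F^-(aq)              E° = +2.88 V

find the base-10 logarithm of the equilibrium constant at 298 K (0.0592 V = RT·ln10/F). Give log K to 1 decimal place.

log K = 70.3

The F₂/F⁻ couple is reduced (cathode); E°cell = +2.88 − (+0.80) = +2.08 V with n = 2.
At equilibrium E = 0, so log K = nE°cell / 0.0592 = (2)(+2.08) / 0.0592 = 70.3.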